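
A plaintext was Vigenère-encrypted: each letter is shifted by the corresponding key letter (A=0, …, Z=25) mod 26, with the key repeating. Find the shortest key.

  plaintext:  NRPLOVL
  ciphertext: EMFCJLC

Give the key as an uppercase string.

RVQ

  i= 0: E-N = 17 → R
  i= 1: M-R = 21 → V
  i= 2: F-P = 16 → Q
  i= 3: C-L = 17 → R
  i= 4: J-O = 21 → V
  i= 5: L-V = 16 → Q
  i= 6: C-L = 17 → R
  shifts repeat with period 3: RVQ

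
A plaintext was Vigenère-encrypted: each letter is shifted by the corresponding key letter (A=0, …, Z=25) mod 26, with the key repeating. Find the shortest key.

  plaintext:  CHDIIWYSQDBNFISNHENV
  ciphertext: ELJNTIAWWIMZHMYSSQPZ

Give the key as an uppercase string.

CEGFLM

  i= 0: E-C =  2 → C
  i= 1: L-H =  4 → E
  i= 2: J-D =  6 → G
  i= 3: N-I =  5 → F
  i= 4: T-I = 11 → L
  i= 5: I-W = 12 → M
  i= 6: A-Y =  2 → C
  i= 7: W-S =  4 → E
  i= 8: W-Q =  6 → G
  i= 9: I-D =  5 → F
  i=10: M-B = 11 → L
  i=11: Z-N = 12 → M
  i=12: H-F =  2 → C
  i=13: M-I =  4 → E
  i=14: Y-S =  6 → G
  i=15: S-N =  5 → F
  i=16: S-H = 11 → L
  i=17: Q-E = 12 → M
  i=18: P-N =  2 → C
  i=19: Z-V =  4 → E
  shifts repeat with period 6: CEGFLM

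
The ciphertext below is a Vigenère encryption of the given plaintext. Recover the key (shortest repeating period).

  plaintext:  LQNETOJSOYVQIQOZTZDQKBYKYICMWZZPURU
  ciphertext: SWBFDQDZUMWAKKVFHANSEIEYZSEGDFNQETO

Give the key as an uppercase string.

  i= 0: S-L =  7 → H
  i= 1: W-Q =  6 → G
  i= 2: B-N = 14 → O
  i= 3: F-E =  1 → B
  i= 4: D-T = 10 → K
  i= 5: Q-O =  2 → C
  i= 6: D-J = 20 → U
  i= 7: Z-S =  7 → H
  i= 8: U-O =  6 → G
  i= 9: M-Y = 14 → O
  i=10: W-V =  1 → B
  i=11: A-Q = 10 → K
  i=12: K-I =  2 → C
  i=13: K-Q = 20 → U
  i=14: V-O =  7 → H
  i=15: F-Z =  6 → G
  i=16: H-T = 14 → O
  i=17: A-Z =  1 → B
  i=18: N-D = 10 → K
  i=19: S-Q =  2 → C
  i=20: E-K = 20 → U
  i=21: I-B =  7 → H
  i=22: E-Y =  6 → G
  i=23: Y-K = 14 → O
  i=24: Z-Y =  1 → B
  i=25: S-I = 10 → K
  i=26: E-C =  2 → C
  i=27: G-M = 20 → U
  i=28: D-W =  7 → H
  i=29: F-Z =  6 → G
  i=30: N-Z = 14 → O
  i=31: Q-P =  1 → B
  i=32: E-U = 10 → K
  i=33: T-R =  2 → C
  i=34: O-U = 20 → U
  shifts repeat with period 7: HGOBKCU

HGOBKCU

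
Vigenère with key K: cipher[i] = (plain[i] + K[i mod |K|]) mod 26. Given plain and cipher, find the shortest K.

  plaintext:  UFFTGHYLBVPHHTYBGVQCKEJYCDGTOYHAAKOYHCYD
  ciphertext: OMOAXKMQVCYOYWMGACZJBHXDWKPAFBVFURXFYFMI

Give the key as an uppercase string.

  i= 0: O-U = 20 → U
  i= 1: M-F =  7 → H
  i= 2: O-F =  9 → J
  i= 3: A-T =  7 → H
  i= 4: X-G = 17 → R
  i= 5: K-H =  3 → D
  i= 6: M-Y = 14 → O
  i= 7: Q-L =  5 → F
  i= 8: V-B = 20 → U
  i= 9: C-V =  7 → H
  i=10: Y-P =  9 → J
  i=11: O-H =  7 → H
  i=12: Y-H = 17 → R
  i=13: W-T =  3 → D
  i=14: M-Y = 14 → O
  i=15: G-B =  5 → F
  i=16: A-G = 20 → U
  i=17: C-V =  7 → H
  i=18: Z-Q =  9 → J
  i=19: J-C =  7 → H
  i=20: B-K = 17 → R
  i=21: H-E =  3 → D
  i=22: X-J = 14 → O
  i=23: D-Y =  5 → F
  i=24: W-C = 20 → U
  i=25: K-D =  7 → H
  i=26: P-G =  9 → J
  i=27: A-T =  7 → H
  i=28: F-O = 17 → R
  i=29: B-Y =  3 → D
  i=30: V-H = 14 → O
  i=31: F-A =  5 → F
  i=32: U-A = 20 → U
  i=33: R-K =  7 → H
  i=34: X-O =  9 → J
  i=35: F-Y =  7 → H
  i=36: Y-H = 17 → R
  i=37: F-C =  3 → D
  i=38: M-Y = 14 → O
  i=39: I-D =  5 → F
  shifts repeat with period 8: UHJHRDOF

UHJHRDOF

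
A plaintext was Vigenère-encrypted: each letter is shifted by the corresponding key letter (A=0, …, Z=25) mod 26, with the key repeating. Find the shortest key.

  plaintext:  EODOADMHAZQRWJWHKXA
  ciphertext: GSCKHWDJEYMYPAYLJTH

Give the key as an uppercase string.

  i= 0: G-E =  2 → C
  i= 1: S-O =  4 → E
  i= 2: C-D = 25 → Z
  i= 3: K-O = 22 → W
  i= 4: H-A =  7 → H
  i= 5: W-D = 19 → T
  i= 6: D-M = 17 → R
  i= 7: J-H =  2 → C
  i= 8: E-A =  4 → E
  i= 9: Y-Z = 25 → Z
  i=10: M-Q = 22 → W
  i=11: Y-R =  7 → H
  i=12: P-W = 19 → T
  i=13: A-J = 17 → R
  i=14: Y-W =  2 → C
  i=15: L-H =  4 → E
  i=16: J-K = 25 → Z
  i=17: T-X = 22 → W
  i=18: H-A =  7 → H
  shifts repeat with period 7: CEZWHTR

CEZWHTR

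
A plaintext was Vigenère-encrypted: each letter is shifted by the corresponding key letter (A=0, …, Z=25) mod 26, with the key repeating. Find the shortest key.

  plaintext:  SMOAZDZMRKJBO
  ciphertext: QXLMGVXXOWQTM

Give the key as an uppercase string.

  i= 0: Q-S = 24 → Y
  i= 1: X-M = 11 → L
  i= 2: L-O = 23 → X
  i= 3: M-A = 12 → M
  i= 4: G-Z =  7 → H
  i= 5: V-D = 18 → S
  i= 6: X-Z = 24 → Y
  i= 7: X-M = 11 → L
  i= 8: O-R = 23 → X
  i= 9: W-K = 12 → M
  i=10: Q-J =  7 → H
  i=11: T-B = 18 → S
  i=12: M-O = 24 → Y
  shifts repeat with period 6: YLXMHS

YLXMHS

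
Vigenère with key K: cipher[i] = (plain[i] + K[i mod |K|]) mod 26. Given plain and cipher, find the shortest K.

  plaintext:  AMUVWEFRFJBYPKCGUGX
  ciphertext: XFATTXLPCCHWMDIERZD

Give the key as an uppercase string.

  i= 0: X-A = 23 → X
  i= 1: F-M = 19 → T
  i= 2: A-U =  6 → G
  i= 3: T-V = 24 → Y
  i= 4: T-W = 23 → X
  i= 5: X-E = 19 → T
  i= 6: L-F =  6 → G
  i= 7: P-R = 24 → Y
  i= 8: C-F = 23 → X
  i= 9: C-J = 19 → T
  i=10: H-B =  6 → G
  i=11: W-Y = 24 → Y
  i=12: M-P = 23 → X
  i=13: D-K = 19 → T
  i=14: I-C =  6 → G
  i=15: E-G = 24 → Y
  i=16: R-U = 23 → X
  i=17: Z-G = 19 → T
  i=18: D-X =  6 → G
  shifts repeat with period 4: XTGY

XTGY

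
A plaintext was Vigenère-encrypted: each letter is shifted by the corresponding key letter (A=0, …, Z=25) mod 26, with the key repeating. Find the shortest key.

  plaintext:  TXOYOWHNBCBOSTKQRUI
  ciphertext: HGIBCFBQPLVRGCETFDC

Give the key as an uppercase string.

OJUD

  i= 0: H-T = 14 → O
  i= 1: G-X =  9 → J
  i= 2: I-O = 20 → U
  i= 3: B-Y =  3 → D
  i= 4: C-O = 14 → O
  i= 5: F-W =  9 → J
  i= 6: B-H = 20 → U
  i= 7: Q-N =  3 → D
  i= 8: P-B = 14 → O
  i= 9: L-C =  9 → J
  i=10: V-B = 20 → U
  i=11: R-O =  3 → D
  i=12: G-S = 14 → O
  i=13: C-T =  9 → J
  i=14: E-K = 20 → U
  i=15: T-Q =  3 → D
  i=16: F-R = 14 → O
  i=17: D-U =  9 → J
  i=18: C-I = 20 → U
  shifts repeat with period 4: OJUD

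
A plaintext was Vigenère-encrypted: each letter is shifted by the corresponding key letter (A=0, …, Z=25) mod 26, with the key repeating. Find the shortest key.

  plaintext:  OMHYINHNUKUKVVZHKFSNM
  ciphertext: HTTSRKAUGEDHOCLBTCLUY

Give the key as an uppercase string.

THMUJX

  i= 0: H-O = 19 → T
  i= 1: T-M =  7 → H
  i= 2: T-H = 12 → M
  i= 3: S-Y = 20 → U
  i= 4: R-I =  9 → J
  i= 5: K-N = 23 → X
  i= 6: A-H = 19 → T
  i= 7: U-N =  7 → H
  i= 8: G-U = 12 → M
  i= 9: E-K = 20 → U
  i=10: D-U =  9 → J
  i=11: H-K = 23 → X
  i=12: O-V = 19 → T
  i=13: C-V =  7 → H
  i=14: L-Z = 12 → M
  i=15: B-H = 20 → U
  i=16: T-K =  9 → J
  i=17: C-F = 23 → X
  i=18: L-S = 19 → T
  i=19: U-N =  7 → H
  i=20: Y-M = 12 → M
  shifts repeat with period 6: THMUJX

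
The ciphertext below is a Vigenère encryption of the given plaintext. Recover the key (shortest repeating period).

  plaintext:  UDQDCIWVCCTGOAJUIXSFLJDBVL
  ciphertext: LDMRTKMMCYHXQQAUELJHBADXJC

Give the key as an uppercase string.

  i= 0: L-U = 17 → R
  i= 1: D-D =  0 → A
  i= 2: M-Q = 22 → W
  i= 3: R-D = 14 → O
  i= 4: T-C = 17 → R
  i= 5: K-I =  2 → C
  i= 6: M-W = 16 → Q
  i= 7: M-V = 17 → R
  i= 8: C-C =  0 → A
  i= 9: Y-C = 22 → W
  i=10: H-T = 14 → O
  i=11: X-G = 17 → R
  i=12: Q-O =  2 → C
  i=13: Q-A = 16 → Q
  i=14: A-J = 17 → R
  i=15: U-U =  0 → A
  i=16: E-I = 22 → W
  i=17: L-X = 14 → O
  i=18: J-S = 17 → R
  i=19: H-F =  2 → C
  i=20: B-L = 16 → Q
  i=21: A-J = 17 → R
  i=22: D-D =  0 → A
  i=23: X-B = 22 → W
  i=24: J-V = 14 → O
  i=25: C-L = 17 → R
  shifts repeat with period 7: RAWORCQ

RAWORCQ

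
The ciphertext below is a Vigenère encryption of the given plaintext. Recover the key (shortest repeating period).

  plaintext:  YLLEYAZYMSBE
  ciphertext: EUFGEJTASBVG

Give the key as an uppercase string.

GJUC

  i= 0: E-Y =  6 → G
  i= 1: U-L =  9 → J
  i= 2: F-L = 20 → U
  i= 3: G-E =  2 → C
  i= 4: E-Y =  6 → G
  i= 5: J-A =  9 → J
  i= 6: T-Z = 20 → U
  i= 7: A-Y =  2 → C
  i= 8: S-M =  6 → G
  i= 9: B-S =  9 → J
  i=10: V-B = 20 → U
  i=11: G-E =  2 → C
  shifts repeat with period 4: GJUC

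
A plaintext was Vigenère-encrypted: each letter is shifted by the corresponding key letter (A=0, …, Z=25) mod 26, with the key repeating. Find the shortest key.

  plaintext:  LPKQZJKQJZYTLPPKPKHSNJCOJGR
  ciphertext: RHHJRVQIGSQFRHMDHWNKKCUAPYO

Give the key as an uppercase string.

GSXTSM

  i= 0: R-L =  6 → G
  i= 1: H-P = 18 → S
  i= 2: H-K = 23 → X
  i= 3: J-Q = 19 → T
  i= 4: R-Z = 18 → S
  i= 5: V-J = 12 → M
  i= 6: Q-K =  6 → G
  i= 7: I-Q = 18 → S
  i= 8: G-J = 23 → X
  i= 9: S-Z = 19 → T
  i=10: Q-Y = 18 → S
  i=11: F-T = 12 → M
  i=12: R-L =  6 → G
  i=13: H-P = 18 → S
  i=14: M-P = 23 → X
  i=15: D-K = 19 → T
  i=16: H-P = 18 → S
  i=17: W-K = 12 → M
  i=18: N-H =  6 → G
  i=19: K-S = 18 → S
  i=20: K-N = 23 → X
  i=21: C-J = 19 → T
  i=22: U-C = 18 → S
  i=23: A-O = 12 → M
  i=24: P-J =  6 → G
  i=25: Y-G = 18 → S
  i=26: O-R = 23 → X
  shifts repeat with period 6: GSXTSM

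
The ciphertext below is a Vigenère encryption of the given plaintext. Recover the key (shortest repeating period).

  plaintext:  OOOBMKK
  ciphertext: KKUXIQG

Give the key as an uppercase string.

WWG

  i= 0: K-O = 22 → W
  i= 1: K-O = 22 → W
  i= 2: U-O =  6 → G
  i= 3: X-B = 22 → W
  i= 4: I-M = 22 → W
  i= 5: Q-K =  6 → G
  i= 6: G-K = 22 → W
  shifts repeat with period 3: WWG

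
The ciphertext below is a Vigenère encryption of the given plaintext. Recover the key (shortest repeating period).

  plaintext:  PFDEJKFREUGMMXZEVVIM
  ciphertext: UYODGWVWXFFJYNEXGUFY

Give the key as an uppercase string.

FTLZXMQ

  i= 0: U-P =  5 → F
  i= 1: Y-F = 19 → T
  i= 2: O-D = 11 → L
  i= 3: D-E = 25 → Z
  i= 4: G-J = 23 → X
  i= 5: W-K = 12 → M
  i= 6: V-F = 16 → Q
  i= 7: W-R =  5 → F
  i= 8: X-E = 19 → T
  i= 9: F-U = 11 → L
  i=10: F-G = 25 → Z
  i=11: J-M = 23 → X
  i=12: Y-M = 12 → M
  i=13: N-X = 16 → Q
  i=14: E-Z =  5 → F
  i=15: X-E = 19 → T
  i=16: G-V = 11 → L
  i=17: U-V = 25 → Z
  i=18: F-I = 23 → X
  i=19: Y-M = 12 → M
  shifts repeat with period 7: FTLZXMQ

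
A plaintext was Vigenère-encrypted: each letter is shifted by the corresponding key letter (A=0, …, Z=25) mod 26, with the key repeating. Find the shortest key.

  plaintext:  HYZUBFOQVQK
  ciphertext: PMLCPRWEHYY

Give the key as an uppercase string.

  i= 0: P-H =  8 → I
  i= 1: M-Y = 14 → O
  i= 2: L-Z = 12 → M
  i= 3: C-U =  8 → I
  i= 4: P-B = 14 → O
  i= 5: R-F = 12 → M
  i= 6: W-O =  8 → I
  i= 7: E-Q = 14 → O
  i= 8: H-V = 12 → M
  i= 9: Y-Q =  8 → I
  i=10: Y-K = 14 → O
  shifts repeat with period 3: IOM

IOM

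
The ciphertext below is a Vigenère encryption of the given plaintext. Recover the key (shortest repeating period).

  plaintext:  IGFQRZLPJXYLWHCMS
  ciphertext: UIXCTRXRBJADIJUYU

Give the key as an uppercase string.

MCS

  i= 0: U-I = 12 → M
  i= 1: I-G =  2 → C
  i= 2: X-F = 18 → S
  i= 3: C-Q = 12 → M
  i= 4: T-R =  2 → C
  i= 5: R-Z = 18 → S
  i= 6: X-L = 12 → M
  i= 7: R-P =  2 → C
  i= 8: B-J = 18 → S
  i= 9: J-X = 12 → M
  i=10: A-Y =  2 → C
  i=11: D-L = 18 → S
  i=12: I-W = 12 → M
  i=13: J-H =  2 → C
  i=14: U-C = 18 → S
  i=15: Y-M = 12 → M
  i=16: U-S =  2 → C
  shifts repeat with period 3: MCS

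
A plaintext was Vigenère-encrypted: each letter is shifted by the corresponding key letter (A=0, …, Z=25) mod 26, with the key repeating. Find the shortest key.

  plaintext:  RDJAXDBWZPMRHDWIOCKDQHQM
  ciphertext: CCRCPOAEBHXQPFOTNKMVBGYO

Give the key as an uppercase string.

LZICS

  i= 0: C-R = 11 → L
  i= 1: C-D = 25 → Z
  i= 2: R-J =  8 → I
  i= 3: C-A =  2 → C
  i= 4: P-X = 18 → S
  i= 5: O-D = 11 → L
  i= 6: A-B = 25 → Z
  i= 7: E-W =  8 → I
  i= 8: B-Z =  2 → C
  i= 9: H-P = 18 → S
  i=10: X-M = 11 → L
  i=11: Q-R = 25 → Z
  i=12: P-H =  8 → I
  i=13: F-D =  2 → C
  i=14: O-W = 18 → S
  i=15: T-I = 11 → L
  i=16: N-O = 25 → Z
  i=17: K-C =  8 → I
  i=18: M-K =  2 → C
  i=19: V-D = 18 → S
  i=20: B-Q = 11 → L
  i=21: G-H = 25 → Z
  i=22: Y-Q =  8 → I
  i=23: O-M =  2 → C
  shifts repeat with period 5: LZICS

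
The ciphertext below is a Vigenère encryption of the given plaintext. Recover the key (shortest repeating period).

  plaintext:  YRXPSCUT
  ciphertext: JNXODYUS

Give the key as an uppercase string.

LWAZ

  i= 0: J-Y = 11 → L
  i= 1: N-R = 22 → W
  i= 2: X-X =  0 → A
  i= 3: O-P = 25 → Z
  i= 4: D-S = 11 → L
  i= 5: Y-C = 22 → W
  i= 6: U-U =  0 → A
  i= 7: S-T = 25 → Z
  shifts repeat with period 4: LWAZ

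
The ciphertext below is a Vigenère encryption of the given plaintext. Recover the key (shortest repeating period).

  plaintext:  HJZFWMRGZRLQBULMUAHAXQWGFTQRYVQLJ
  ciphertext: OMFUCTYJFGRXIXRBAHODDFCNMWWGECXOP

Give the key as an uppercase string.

  i= 0: O-H =  7 → H
  i= 1: M-J =  3 → D
  i= 2: F-Z =  6 → G
  i= 3: U-F = 15 → P
  i= 4: C-W =  6 → G
  i= 5: T-M =  7 → H
  i= 6: Y-R =  7 → H
  i= 7: J-G =  3 → D
  i= 8: F-Z =  6 → G
  i= 9: G-R = 15 → P
  i=10: R-L =  6 → G
  i=11: X-Q =  7 → H
  i=12: I-B =  7 → H
  i=13: X-U =  3 → D
  i=14: R-L =  6 → G
  i=15: B-M = 15 → P
  i=16: A-U =  6 → G
  i=17: H-A =  7 → H
  i=18: O-H =  7 → H
  i=19: D-A =  3 → D
  i=20: D-X =  6 → G
  i=21: F-Q = 15 → P
  i=22: C-W =  6 → G
  i=23: N-G =  7 → H
  i=24: M-F =  7 → H
  i=25: W-T =  3 → D
  i=26: W-Q =  6 → G
  i=27: G-R = 15 → P
  i=28: E-Y =  6 → G
  i=29: C-V =  7 → H
  i=30: X-Q =  7 → H
  i=31: O-L =  3 → D
  i=32: P-J =  6 → G
  shifts repeat with period 6: HDGPGH

HDGPGH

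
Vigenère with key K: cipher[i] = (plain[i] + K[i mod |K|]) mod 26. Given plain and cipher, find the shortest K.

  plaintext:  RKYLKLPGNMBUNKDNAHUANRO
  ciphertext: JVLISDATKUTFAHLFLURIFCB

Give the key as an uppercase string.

SLNXI

  i= 0: J-R = 18 → S
  i= 1: V-K = 11 → L
  i= 2: L-Y = 13 → N
  i= 3: I-L = 23 → X
  i= 4: S-K =  8 → I
  i= 5: D-L = 18 → S
  i= 6: A-P = 11 → L
  i= 7: T-G = 13 → N
  i= 8: K-N = 23 → X
  i= 9: U-M =  8 → I
  i=10: T-B = 18 → S
  i=11: F-U = 11 → L
  i=12: A-N = 13 → N
  i=13: H-K = 23 → X
  i=14: L-D =  8 → I
  i=15: F-N = 18 → S
  i=16: L-A = 11 → L
  i=17: U-H = 13 → N
  i=18: R-U = 23 → X
  i=19: I-A =  8 → I
  i=20: F-N = 18 → S
  i=21: C-R = 11 → L
  i=22: B-O = 13 → N
  shifts repeat with period 5: SLNXI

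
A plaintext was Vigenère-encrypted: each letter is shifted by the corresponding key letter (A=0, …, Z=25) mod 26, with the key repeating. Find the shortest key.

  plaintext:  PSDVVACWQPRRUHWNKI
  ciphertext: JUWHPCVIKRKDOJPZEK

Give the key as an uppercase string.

UCTM

  i= 0: J-P = 20 → U
  i= 1: U-S =  2 → C
  i= 2: W-D = 19 → T
  i= 3: H-V = 12 → M
  i= 4: P-V = 20 → U
  i= 5: C-A =  2 → C
  i= 6: V-C = 19 → T
  i= 7: I-W = 12 → M
  i= 8: K-Q = 20 → U
  i= 9: R-P =  2 → C
  i=10: K-R = 19 → T
  i=11: D-R = 12 → M
  i=12: O-U = 20 → U
  i=13: J-H =  2 → C
  i=14: P-W = 19 → T
  i=15: Z-N = 12 → M
  i=16: E-K = 20 → U
  i=17: K-I =  2 → C
  shifts repeat with period 4: UCTM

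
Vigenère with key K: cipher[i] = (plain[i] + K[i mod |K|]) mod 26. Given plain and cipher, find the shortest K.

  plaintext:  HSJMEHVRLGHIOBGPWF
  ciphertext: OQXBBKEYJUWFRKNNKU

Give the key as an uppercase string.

HYOPXDJ

  i= 0: O-H =  7 → H
  i= 1: Q-S = 24 → Y
  i= 2: X-J = 14 → O
  i= 3: B-M = 15 → P
  i= 4: B-E = 23 → X
  i= 5: K-H =  3 → D
  i= 6: E-V =  9 → J
  i= 7: Y-R =  7 → H
  i= 8: J-L = 24 → Y
  i= 9: U-G = 14 → O
  i=10: W-H = 15 → P
  i=11: F-I = 23 → X
  i=12: R-O =  3 → D
  i=13: K-B =  9 → J
  i=14: N-G =  7 → H
  i=15: N-P = 24 → Y
  i=16: K-W = 14 → O
  i=17: U-F = 15 → P
  shifts repeat with period 7: HYOPXDJ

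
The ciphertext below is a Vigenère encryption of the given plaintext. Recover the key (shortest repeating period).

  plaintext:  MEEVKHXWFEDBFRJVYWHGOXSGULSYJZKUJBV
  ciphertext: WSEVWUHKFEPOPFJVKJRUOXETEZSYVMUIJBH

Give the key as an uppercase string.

KOAAMN

  i= 0: W-M = 10 → K
  i= 1: S-E = 14 → O
  i= 2: E-E =  0 → A
  i= 3: V-V =  0 → A
  i= 4: W-K = 12 → M
  i= 5: U-H = 13 → N
  i= 6: H-X = 10 → K
  i= 7: K-W = 14 → O
  i= 8: F-F =  0 → A
  i= 9: E-E =  0 → A
  i=10: P-D = 12 → M
  i=11: O-B = 13 → N
  i=12: P-F = 10 → K
  i=13: F-R = 14 → O
  i=14: J-J =  0 → A
  i=15: V-V =  0 → A
  i=16: K-Y = 12 → M
  i=17: J-W = 13 → N
  i=18: R-H = 10 → K
  i=19: U-G = 14 → O
  i=20: O-O =  0 → A
  i=21: X-X =  0 → A
  i=22: E-S = 12 → M
  i=23: T-G = 13 → N
  i=24: E-U = 10 → K
  i=25: Z-L = 14 → O
  i=26: S-S =  0 → A
  i=27: Y-Y =  0 → A
  i=28: V-J = 12 → M
  i=29: M-Z = 13 → N
  i=30: U-K = 10 → K
  i=31: I-U = 14 → O
  i=32: J-J =  0 → A
  i=33: B-B =  0 → A
  i=34: H-V = 12 → M
  shifts repeat with period 6: KOAAMN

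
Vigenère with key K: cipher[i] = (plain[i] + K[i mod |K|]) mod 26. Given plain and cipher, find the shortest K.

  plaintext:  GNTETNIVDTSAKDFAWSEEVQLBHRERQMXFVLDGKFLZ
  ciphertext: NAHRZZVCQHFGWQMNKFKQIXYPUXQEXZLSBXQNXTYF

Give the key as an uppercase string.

  i= 0: N-G =  7 → H
  i= 1: A-N = 13 → N
  i= 2: H-T = 14 → O
  i= 3: R-E = 13 → N
  i= 4: Z-T =  6 → G
  i= 5: Z-N = 12 → M
  i= 6: V-I = 13 → N
  i= 7: C-V =  7 → H
  i= 8: Q-D = 13 → N
  i= 9: H-T = 14 → O
  i=10: F-S = 13 → N
  i=11: G-A =  6 → G
  i=12: W-K = 12 → M
  i=13: Q-D = 13 → N
  i=14: M-F =  7 → H
  i=15: N-A = 13 → N
  i=16: K-W = 14 → O
  i=17: F-S = 13 → N
  i=18: K-E =  6 → G
  i=19: Q-E = 12 → M
  i=20: I-V = 13 → N
  i=21: X-Q =  7 → H
  i=22: Y-L = 13 → N
  i=23: P-B = 14 → O
  i=24: U-H = 13 → N
  i=25: X-R =  6 → G
  i=26: Q-E = 12 → M
  i=27: E-R = 13 → N
  i=28: X-Q =  7 → H
  i=29: Z-M = 13 → N
  i=30: L-X = 14 → O
  i=31: S-F = 13 → N
  i=32: B-V =  6 → G
  i=33: X-L = 12 → M
  i=34: Q-D = 13 → N
  i=35: N-G =  7 → H
  i=36: X-K = 13 → N
  i=37: T-F = 14 → O
  i=38: Y-L = 13 → N
  i=39: F-Z =  6 → G
  shifts repeat with period 7: HNONGMN

HNONGMN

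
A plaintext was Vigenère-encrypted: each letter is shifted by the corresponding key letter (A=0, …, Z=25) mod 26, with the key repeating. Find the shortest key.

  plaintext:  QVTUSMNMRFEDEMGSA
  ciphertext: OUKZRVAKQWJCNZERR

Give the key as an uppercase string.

YZRFZJN

  i= 0: O-Q = 24 → Y
  i= 1: U-V = 25 → Z
  i= 2: K-T = 17 → R
  i= 3: Z-U =  5 → F
  i= 4: R-S = 25 → Z
  i= 5: V-M =  9 → J
  i= 6: A-N = 13 → N
  i= 7: K-M = 24 → Y
  i= 8: Q-R = 25 → Z
  i= 9: W-F = 17 → R
  i=10: J-E =  5 → F
  i=11: C-D = 25 → Z
  i=12: N-E =  9 → J
  i=13: Z-M = 13 → N
  i=14: E-G = 24 → Y
  i=15: R-S = 25 → Z
  i=16: R-A = 17 → R
  shifts repeat with period 7: YZRFZJN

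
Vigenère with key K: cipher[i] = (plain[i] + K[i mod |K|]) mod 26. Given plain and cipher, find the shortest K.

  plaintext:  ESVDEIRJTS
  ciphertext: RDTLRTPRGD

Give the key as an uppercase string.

NLYI

  i= 0: R-E = 13 → N
  i= 1: D-S = 11 → L
  i= 2: T-V = 24 → Y
  i= 3: L-D =  8 → I
  i= 4: R-E = 13 → N
  i= 5: T-I = 11 → L
  i= 6: P-R = 24 → Y
  i= 7: R-J =  8 → I
  i= 8: G-T = 13 → N
  i= 9: D-S = 11 → L
  shifts repeat with period 4: NLYI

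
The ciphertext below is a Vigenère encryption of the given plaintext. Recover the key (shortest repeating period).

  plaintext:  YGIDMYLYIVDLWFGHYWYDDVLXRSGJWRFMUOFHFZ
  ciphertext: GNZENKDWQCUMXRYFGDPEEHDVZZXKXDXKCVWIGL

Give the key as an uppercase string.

IHRBBMSY

  i= 0: G-Y =  8 → I
  i= 1: N-G =  7 → H
  i= 2: Z-I = 17 → R
  i= 3: E-D =  1 → B
  i= 4: N-M =  1 → B
  i= 5: K-Y = 12 → M
  i= 6: D-L = 18 → S
  i= 7: W-Y = 24 → Y
  i= 8: Q-I =  8 → I
  i= 9: C-V =  7 → H
  i=10: U-D = 17 → R
  i=11: M-L =  1 → B
  i=12: X-W =  1 → B
  i=13: R-F = 12 → M
  i=14: Y-G = 18 → S
  i=15: F-H = 24 → Y
  i=16: G-Y =  8 → I
  i=17: D-W =  7 → H
  i=18: P-Y = 17 → R
  i=19: E-D =  1 → B
  i=20: E-D =  1 → B
  i=21: H-V = 12 → M
  i=22: D-L = 18 → S
  i=23: V-X = 24 → Y
  i=24: Z-R =  8 → I
  i=25: Z-S =  7 → H
  i=26: X-G = 17 → R
  i=27: K-J =  1 → B
  i=28: X-W =  1 → B
  i=29: D-R = 12 → M
  i=30: X-F = 18 → S
  i=31: K-M = 24 → Y
  i=32: C-U =  8 → I
  i=33: V-O =  7 → H
  i=34: W-F = 17 → R
  i=35: I-H =  1 → B
  i=36: G-F =  1 → B
  i=37: L-Z = 12 → M
  shifts repeat with period 8: IHRBBMSY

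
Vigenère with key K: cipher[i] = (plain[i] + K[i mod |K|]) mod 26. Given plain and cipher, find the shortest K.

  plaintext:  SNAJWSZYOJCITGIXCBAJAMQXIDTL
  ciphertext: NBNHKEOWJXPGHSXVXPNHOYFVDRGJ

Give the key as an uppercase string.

  i= 0: N-S = 21 → V
  i= 1: B-N = 14 → O
  i= 2: N-A = 13 → N
  i= 3: H-J = 24 → Y
  i= 4: K-W = 14 → O
  i= 5: E-S = 12 → M
  i= 6: O-Z = 15 → P
  i= 7: W-Y = 24 → Y
  i= 8: J-O = 21 → V
  i= 9: X-J = 14 → O
  i=10: P-C = 13 → N
  i=11: G-I = 24 → Y
  i=12: H-T = 14 → O
  i=13: S-G = 12 → M
  i=14: X-I = 15 → P
  i=15: V-X = 24 → Y
  i=16: X-C = 21 → V
  i=17: P-B = 14 → O
  i=18: N-A = 13 → N
  i=19: H-J = 24 → Y
  i=20: O-A = 14 → O
  i=21: Y-M = 12 → M
  i=22: F-Q = 15 → P
  i=23: V-X = 24 → Y
  i=24: D-I = 21 → V
  i=25: R-D = 14 → O
  i=26: G-T = 13 → N
  i=27: J-L = 24 → Y
  shifts repeat with period 8: VONYOMPY

VONYOMPY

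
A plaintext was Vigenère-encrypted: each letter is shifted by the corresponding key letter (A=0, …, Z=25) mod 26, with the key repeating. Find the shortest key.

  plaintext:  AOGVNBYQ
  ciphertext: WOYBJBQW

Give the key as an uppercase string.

WASG

  i= 0: W-A = 22 → W
  i= 1: O-O =  0 → A
  i= 2: Y-G = 18 → S
  i= 3: B-V =  6 → G
  i= 4: J-N = 22 → W
  i= 5: B-B =  0 → A
  i= 6: Q-Y = 18 → S
  i= 7: W-Q =  6 → G
  shifts repeat with period 4: WASG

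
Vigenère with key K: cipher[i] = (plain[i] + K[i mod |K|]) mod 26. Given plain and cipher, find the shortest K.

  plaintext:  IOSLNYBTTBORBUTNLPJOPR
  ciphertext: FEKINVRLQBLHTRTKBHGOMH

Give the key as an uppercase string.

  i= 0: F-I = 23 → X
  i= 1: E-O = 16 → Q
  i= 2: K-S = 18 → S
  i= 3: I-L = 23 → X
  i= 4: N-N =  0 → A
  i= 5: V-Y = 23 → X
  i= 6: R-B = 16 → Q
  i= 7: L-T = 18 → S
  i= 8: Q-T = 23 → X
  i= 9: B-B =  0 → A
  i=10: L-O = 23 → X
  i=11: H-R = 16 → Q
  i=12: T-B = 18 → S
  i=13: R-U = 23 → X
  i=14: T-T =  0 → A
  i=15: K-N = 23 → X
  i=16: B-L = 16 → Q
  i=17: H-P = 18 → S
  i=18: G-J = 23 → X
  i=19: O-O =  0 → A
  i=20: M-P = 23 → X
  i=21: H-R = 16 → Q
  shifts repeat with period 5: XQSXA

XQSXA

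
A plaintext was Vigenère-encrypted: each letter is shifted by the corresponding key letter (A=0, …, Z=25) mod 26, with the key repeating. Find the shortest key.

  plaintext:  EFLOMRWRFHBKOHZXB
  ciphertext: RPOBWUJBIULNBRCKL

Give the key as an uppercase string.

NKD

  i= 0: R-E = 13 → N
  i= 1: P-F = 10 → K
  i= 2: O-L =  3 → D
  i= 3: B-O = 13 → N
  i= 4: W-M = 10 → K
  i= 5: U-R =  3 → D
  i= 6: J-W = 13 → N
  i= 7: B-R = 10 → K
  i= 8: I-F =  3 → D
  i= 9: U-H = 13 → N
  i=10: L-B = 10 → K
  i=11: N-K =  3 → D
  i=12: B-O = 13 → N
  i=13: R-H = 10 → K
  i=14: C-Z =  3 → D
  i=15: K-X = 13 → N
  i=16: L-B = 10 → K
  shifts repeat with period 3: NKD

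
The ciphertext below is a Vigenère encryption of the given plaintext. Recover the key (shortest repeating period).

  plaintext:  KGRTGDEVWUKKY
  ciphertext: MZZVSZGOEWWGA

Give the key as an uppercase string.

  i= 0: M-K =  2 → C
  i= 1: Z-G = 19 → T
  i= 2: Z-R =  8 → I
  i= 3: V-T =  2 → C
  i= 4: S-G = 12 → M
  i= 5: Z-D = 22 → W
  i= 6: G-E =  2 → C
  i= 7: O-V = 19 → T
  i= 8: E-W =  8 → I
  i= 9: W-U =  2 → C
  i=10: W-K = 12 → M
  i=11: G-K = 22 → W
  i=12: A-Y =  2 → C
  shifts repeat with period 6: CTICMW

CTICMW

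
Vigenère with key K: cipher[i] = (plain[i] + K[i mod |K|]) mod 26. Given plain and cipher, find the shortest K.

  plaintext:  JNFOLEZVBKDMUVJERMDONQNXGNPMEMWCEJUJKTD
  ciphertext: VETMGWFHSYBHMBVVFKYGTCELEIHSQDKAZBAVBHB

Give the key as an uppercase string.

MROYVSG

  i= 0: V-J = 12 → M
  i= 1: E-N = 17 → R
  i= 2: T-F = 14 → O
  i= 3: M-O = 24 → Y
  i= 4: G-L = 21 → V
  i= 5: W-E = 18 → S
  i= 6: F-Z =  6 → G
  i= 7: H-V = 12 → M
  i= 8: S-B = 17 → R
  i= 9: Y-K = 14 → O
  i=10: B-D = 24 → Y
  i=11: H-M = 21 → V
  i=12: M-U = 18 → S
  i=13: B-V =  6 → G
  i=14: V-J = 12 → M
  i=15: V-E = 17 → R
  i=16: F-R = 14 → O
  i=17: K-M = 24 → Y
  i=18: Y-D = 21 → V
  i=19: G-O = 18 → S
  i=20: T-N =  6 → G
  i=21: C-Q = 12 → M
  i=22: E-N = 17 → R
  i=23: L-X = 14 → O
  i=24: E-G = 24 → Y
  i=25: I-N = 21 → V
  i=26: H-P = 18 → S
  i=27: S-M =  6 → G
  i=28: Q-E = 12 → M
  i=29: D-M = 17 → R
  i=30: K-W = 14 → O
  i=31: A-C = 24 → Y
  i=32: Z-E = 21 → V
  i=33: B-J = 18 → S
  i=34: A-U =  6 → G
  i=35: V-J = 12 → M
  i=36: B-K = 17 → R
  i=37: H-T = 14 → O
  i=38: B-D = 24 → Y
  shifts repeat with period 7: MROYVSG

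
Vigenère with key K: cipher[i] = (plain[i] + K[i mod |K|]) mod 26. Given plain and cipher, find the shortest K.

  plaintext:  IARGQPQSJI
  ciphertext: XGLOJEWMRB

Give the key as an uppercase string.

  i= 0: X-I = 15 → P
  i= 1: G-A =  6 → G
  i= 2: L-R = 20 → U
  i= 3: O-G =  8 → I
  i= 4: J-Q = 19 → T
  i= 5: E-P = 15 → P
  i= 6: W-Q =  6 → G
  i= 7: M-S = 20 → U
  i= 8: R-J =  8 → I
  i= 9: B-I = 19 → T
  shifts repeat with period 5: PGUIT

PGUIT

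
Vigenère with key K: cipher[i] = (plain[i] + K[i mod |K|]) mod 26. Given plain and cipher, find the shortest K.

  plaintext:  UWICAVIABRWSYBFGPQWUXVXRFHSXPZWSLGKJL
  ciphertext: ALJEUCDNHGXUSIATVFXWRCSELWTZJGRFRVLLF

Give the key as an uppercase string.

GPBCUHVN

  i= 0: A-U =  6 → G
  i= 1: L-W = 15 → P
  i= 2: J-I =  1 → B
  i= 3: E-C =  2 → C
  i= 4: U-A = 20 → U
  i= 5: C-V =  7 → H
  i= 6: D-I = 21 → V
  i= 7: N-A = 13 → N
  i= 8: H-B =  6 → G
  i= 9: G-R = 15 → P
  i=10: X-W =  1 → B
  i=11: U-S =  2 → C
  i=12: S-Y = 20 → U
  i=13: I-B =  7 → H
  i=14: A-F = 21 → V
  i=15: T-G = 13 → N
  i=16: V-P =  6 → G
  i=17: F-Q = 15 → P
  i=18: X-W =  1 → B
  i=19: W-U =  2 → C
  i=20: R-X = 20 → U
  i=21: C-V =  7 → H
  i=22: S-X = 21 → V
  i=23: E-R = 13 → N
  i=24: L-F =  6 → G
  i=25: W-H = 15 → P
  i=26: T-S =  1 → B
  i=27: Z-X =  2 → C
  i=28: J-P = 20 → U
  i=29: G-Z =  7 → H
  i=30: R-W = 21 → V
  i=31: F-S = 13 → N
  i=32: R-L =  6 → G
  i=33: V-G = 15 → P
  i=34: L-K =  1 → B
  i=35: L-J =  2 → C
  i=36: F-L = 20 → U
  shifts repeat with period 8: GPBCUHVN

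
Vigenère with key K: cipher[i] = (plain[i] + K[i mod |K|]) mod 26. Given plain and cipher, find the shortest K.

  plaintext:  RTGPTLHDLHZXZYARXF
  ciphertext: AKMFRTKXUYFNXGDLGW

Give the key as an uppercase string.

  i= 0: A-R =  9 → J
  i= 1: K-T = 17 → R
  i= 2: M-G =  6 → G
  i= 3: F-P = 16 → Q
  i= 4: R-T = 24 → Y
  i= 5: T-L =  8 → I
  i= 6: K-H =  3 → D
  i= 7: X-D = 20 → U
  i= 8: U-L =  9 → J
  i= 9: Y-H = 17 → R
  i=10: F-Z =  6 → G
  i=11: N-X = 16 → Q
  i=12: X-Z = 24 → Y
  i=13: G-Y =  8 → I
  i=14: D-A =  3 → D
  i=15: L-R = 20 → U
  i=16: G-X =  9 → J
  i=17: W-F = 17 → R
  shifts repeat with period 8: JRGQYIDU

JRGQYIDU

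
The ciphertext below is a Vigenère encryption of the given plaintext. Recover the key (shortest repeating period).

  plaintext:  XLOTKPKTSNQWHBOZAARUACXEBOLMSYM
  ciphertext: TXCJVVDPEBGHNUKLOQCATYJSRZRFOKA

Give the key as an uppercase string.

WMOQLGT

  i= 0: T-X = 22 → W
  i= 1: X-L = 12 → M
  i= 2: C-O = 14 → O
  i= 3: J-T = 16 → Q
  i= 4: V-K = 11 → L
  i= 5: V-P =  6 → G
  i= 6: D-K = 19 → T
  i= 7: P-T = 22 → W
  i= 8: E-S = 12 → M
  i= 9: B-N = 14 → O
  i=10: G-Q = 16 → Q
  i=11: H-W = 11 → L
  i=12: N-H =  6 → G
  i=13: U-B = 19 → T
  i=14: K-O = 22 → W
  i=15: L-Z = 12 → M
  i=16: O-A = 14 → O
  i=17: Q-A = 16 → Q
  i=18: C-R = 11 → L
  i=19: A-U =  6 → G
  i=20: T-A = 19 → T
  i=21: Y-C = 22 → W
  i=22: J-X = 12 → M
  i=23: S-E = 14 → O
  i=24: R-B = 16 → Q
  i=25: Z-O = 11 → L
  i=26: R-L =  6 → G
  i=27: F-M = 19 → T
  i=28: O-S = 22 → W
  i=29: K-Y = 12 → M
  i=30: A-M = 14 → O
  shifts repeat with period 7: WMOQLGT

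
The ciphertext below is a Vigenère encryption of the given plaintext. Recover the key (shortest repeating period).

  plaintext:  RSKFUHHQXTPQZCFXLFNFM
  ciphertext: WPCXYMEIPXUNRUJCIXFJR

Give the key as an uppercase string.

FXSSE

  i= 0: W-R =  5 → F
  i= 1: P-S = 23 → X
  i= 2: C-K = 18 → S
  i= 3: X-F = 18 → S
  i= 4: Y-U =  4 → E
  i= 5: M-H =  5 → F
  i= 6: E-H = 23 → X
  i= 7: I-Q = 18 → S
  i= 8: P-X = 18 → S
  i= 9: X-T =  4 → E
  i=10: U-P =  5 → F
  i=11: N-Q = 23 → X
  i=12: R-Z = 18 → S
  i=13: U-C = 18 → S
  i=14: J-F =  4 → E
  i=15: C-X =  5 → F
  i=16: I-L = 23 → X
  i=17: X-F = 18 → S
  i=18: F-N = 18 → S
  i=19: J-F =  4 → E
  i=20: R-M =  5 → F
  shifts repeat with period 5: FXSSE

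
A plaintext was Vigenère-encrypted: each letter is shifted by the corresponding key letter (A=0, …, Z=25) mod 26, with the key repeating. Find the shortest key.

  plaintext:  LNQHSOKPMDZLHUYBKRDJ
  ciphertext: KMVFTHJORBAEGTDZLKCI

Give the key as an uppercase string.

ZZFYBT

  i= 0: K-L = 25 → Z
  i= 1: M-N = 25 → Z
  i= 2: V-Q =  5 → F
  i= 3: F-H = 24 → Y
  i= 4: T-S =  1 → B
  i= 5: H-O = 19 → T
  i= 6: J-K = 25 → Z
  i= 7: O-P = 25 → Z
  i= 8: R-M =  5 → F
  i= 9: B-D = 24 → Y
  i=10: A-Z =  1 → B
  i=11: E-L = 19 → T
  i=12: G-H = 25 → Z
  i=13: T-U = 25 → Z
  i=14: D-Y =  5 → F
  i=15: Z-B = 24 → Y
  i=16: L-K =  1 → B
  i=17: K-R = 19 → T
  i=18: C-D = 25 → Z
  i=19: I-J = 25 → Z
  shifts repeat with period 6: ZZFYBT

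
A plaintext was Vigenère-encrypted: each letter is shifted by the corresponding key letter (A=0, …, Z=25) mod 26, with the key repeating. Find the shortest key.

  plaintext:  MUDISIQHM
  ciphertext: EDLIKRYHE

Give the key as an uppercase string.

SJIA

  i= 0: E-M = 18 → S
  i= 1: D-U =  9 → J
  i= 2: L-D =  8 → I
  i= 3: I-I =  0 → A
  i= 4: K-S = 18 → S
  i= 5: R-I =  9 → J
  i= 6: Y-Q =  8 → I
  i= 7: H-H =  0 → A
  i= 8: E-M = 18 → S
  shifts repeat with period 4: SJIA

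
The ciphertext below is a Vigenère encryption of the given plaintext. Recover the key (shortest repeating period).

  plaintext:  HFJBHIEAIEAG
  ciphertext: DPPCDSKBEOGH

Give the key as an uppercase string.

  i= 0: D-H = 22 → W
  i= 1: P-F = 10 → K
  i= 2: P-J =  6 → G
  i= 3: C-B =  1 → B
  i= 4: D-H = 22 → W
  i= 5: S-I = 10 → K
  i= 6: K-E =  6 → G
  i= 7: B-A =  1 → B
  i= 8: E-I = 22 → W
  i= 9: O-E = 10 → K
  i=10: G-A =  6 → G
  i=11: H-G =  1 → B
  shifts repeat with period 4: WKGB

WKGB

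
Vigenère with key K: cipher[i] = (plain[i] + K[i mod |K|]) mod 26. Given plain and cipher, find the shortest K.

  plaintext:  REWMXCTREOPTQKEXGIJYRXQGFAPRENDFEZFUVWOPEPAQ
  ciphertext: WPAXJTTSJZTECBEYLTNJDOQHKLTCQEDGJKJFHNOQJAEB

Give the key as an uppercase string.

  i= 0: W-R =  5 → F
  i= 1: P-E = 11 → L
  i= 2: A-W =  4 → E
  i= 3: X-M = 11 → L
  i= 4: J-X = 12 → M
  i= 5: T-C = 17 → R
  i= 6: T-T =  0 → A
  i= 7: S-R =  1 → B
  i= 8: J-E =  5 → F
  i= 9: Z-O = 11 → L
  i=10: T-P =  4 → E
  i=11: E-T = 11 → L
  i=12: C-Q = 12 → M
  i=13: B-K = 17 → R
  i=14: E-E =  0 → A
  i=15: Y-X =  1 → B
  i=16: L-G =  5 → F
  i=17: T-I = 11 → L
  i=18: N-J =  4 → E
  i=19: J-Y = 11 → L
  i=20: D-R = 12 → M
  i=21: O-X = 17 → R
  i=22: Q-Q =  0 → A
  i=23: H-G =  1 → B
  i=24: K-F =  5 → F
  i=25: L-A = 11 → L
  i=26: T-P =  4 → E
  i=27: C-R = 11 → L
  i=28: Q-E = 12 → M
  i=29: E-N = 17 → R
  i=30: D-D =  0 → A
  i=31: G-F =  1 → B
  i=32: J-E =  5 → F
  i=33: K-Z = 11 → L
  i=34: J-F =  4 → E
  i=35: F-U = 11 → L
  i=36: H-V = 12 → M
  i=37: N-W = 17 → R
  i=38: O-O =  0 → A
  i=39: Q-P =  1 → B
  i=40: J-E =  5 → F
  i=41: A-P = 11 → L
  i=42: E-A =  4 → E
  i=43: B-Q = 11 → L
  shifts repeat with period 8: FLELMRAB

FLELMRAB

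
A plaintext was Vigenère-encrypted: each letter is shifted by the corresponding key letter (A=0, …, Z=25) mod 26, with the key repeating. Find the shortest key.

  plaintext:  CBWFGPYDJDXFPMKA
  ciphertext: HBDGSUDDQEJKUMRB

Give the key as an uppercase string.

FAHBMF

  i= 0: H-C =  5 → F
  i= 1: B-B =  0 → A
  i= 2: D-W =  7 → H
  i= 3: G-F =  1 → B
  i= 4: S-G = 12 → M
  i= 5: U-P =  5 → F
  i= 6: D-Y =  5 → F
  i= 7: D-D =  0 → A
  i= 8: Q-J =  7 → H
  i= 9: E-D =  1 → B
  i=10: J-X = 12 → M
  i=11: K-F =  5 → F
  i=12: U-P =  5 → F
  i=13: M-M =  0 → A
  i=14: R-K =  7 → H
  i=15: B-A =  1 → B
  shifts repeat with period 6: FAHBMF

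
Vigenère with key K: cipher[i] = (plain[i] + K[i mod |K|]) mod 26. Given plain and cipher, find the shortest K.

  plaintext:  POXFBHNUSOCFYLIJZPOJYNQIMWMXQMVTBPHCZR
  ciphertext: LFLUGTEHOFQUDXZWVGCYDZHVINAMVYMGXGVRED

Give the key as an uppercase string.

WROPFMRN

  i= 0: L-P = 22 → W
  i= 1: F-O = 17 → R
  i= 2: L-X = 14 → O
  i= 3: U-F = 15 → P
  i= 4: G-B =  5 → F
  i= 5: T-H = 12 → M
  i= 6: E-N = 17 → R
  i= 7: H-U = 13 → N
  i= 8: O-S = 22 → W
  i= 9: F-O = 17 → R
  i=10: Q-C = 14 → O
  i=11: U-F = 15 → P
  i=12: D-Y =  5 → F
  i=13: X-L = 12 → M
  i=14: Z-I = 17 → R
  i=15: W-J = 13 → N
  i=16: V-Z = 22 → W
  i=17: G-P = 17 → R
  i=18: C-O = 14 → O
  i=19: Y-J = 15 → P
  i=20: D-Y =  5 → F
  i=21: Z-N = 12 → M
  i=22: H-Q = 17 → R
  i=23: V-I = 13 → N
  i=24: I-M = 22 → W
  i=25: N-W = 17 → R
  i=26: A-M = 14 → O
  i=27: M-X = 15 → P
  i=28: V-Q =  5 → F
  i=29: Y-M = 12 → M
  i=30: M-V = 17 → R
  i=31: G-T = 13 → N
  i=32: X-B = 22 → W
  i=33: G-P = 17 → R
  i=34: V-H = 14 → O
  i=35: R-C = 15 → P
  i=36: E-Z =  5 → F
  i=37: D-R = 12 → M
  shifts repeat with period 8: WROPFMRN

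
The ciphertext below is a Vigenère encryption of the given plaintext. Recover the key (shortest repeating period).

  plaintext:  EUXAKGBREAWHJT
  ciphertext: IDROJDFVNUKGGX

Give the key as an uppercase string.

EJUOZXE

  i= 0: I-E =  4 → E
  i= 1: D-U =  9 → J
  i= 2: R-X = 20 → U
  i= 3: O-A = 14 → O
  i= 4: J-K = 25 → Z
  i= 5: D-G = 23 → X
  i= 6: F-B =  4 → E
  i= 7: V-R =  4 → E
  i= 8: N-E =  9 → J
  i= 9: U-A = 20 → U
  i=10: K-W = 14 → O
  i=11: G-H = 25 → Z
  i=12: G-J = 23 → X
  i=13: X-T =  4 → E
  shifts repeat with period 7: EJUOZXE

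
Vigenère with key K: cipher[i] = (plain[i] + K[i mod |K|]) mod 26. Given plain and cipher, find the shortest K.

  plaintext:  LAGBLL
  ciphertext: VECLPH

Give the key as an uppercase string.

  i= 0: V-L = 10 → K
  i= 1: E-A =  4 → E
  i= 2: C-G = 22 → W
  i= 3: L-B = 10 → K
  i= 4: P-L =  4 → E
  i= 5: H-L = 22 → W
  shifts repeat with period 3: KEW

KEW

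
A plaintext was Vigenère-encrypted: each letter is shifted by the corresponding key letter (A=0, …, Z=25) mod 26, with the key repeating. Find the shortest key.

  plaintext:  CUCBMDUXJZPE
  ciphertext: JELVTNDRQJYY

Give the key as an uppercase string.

HKJU

  i= 0: J-C =  7 → H
  i= 1: E-U = 10 → K
  i= 2: L-C =  9 → J
  i= 3: V-B = 20 → U
  i= 4: T-M =  7 → H
  i= 5: N-D = 10 → K
  i= 6: D-U =  9 → J
  i= 7: R-X = 20 → U
  i= 8: Q-J =  7 → H
  i= 9: J-Z = 10 → K
  i=10: Y-P =  9 → J
  i=11: Y-E = 20 → U
  shifts repeat with period 4: HKJU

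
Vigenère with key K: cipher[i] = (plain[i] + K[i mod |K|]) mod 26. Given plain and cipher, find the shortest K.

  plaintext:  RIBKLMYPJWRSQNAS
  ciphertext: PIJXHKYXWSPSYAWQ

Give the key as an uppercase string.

YAINW

  i= 0: P-R = 24 → Y
  i= 1: I-I =  0 → A
  i= 2: J-B =  8 → I
  i= 3: X-K = 13 → N
  i= 4: H-L = 22 → W
  i= 5: K-M = 24 → Y
  i= 6: Y-Y =  0 → A
  i= 7: X-P =  8 → I
  i= 8: W-J = 13 → N
  i= 9: S-W = 22 → W
  i=10: P-R = 24 → Y
  i=11: S-S =  0 → A
  i=12: Y-Q =  8 → I
  i=13: A-N = 13 → N
  i=14: W-A = 22 → W
  i=15: Q-S = 24 → Y
  shifts repeat with period 5: YAINW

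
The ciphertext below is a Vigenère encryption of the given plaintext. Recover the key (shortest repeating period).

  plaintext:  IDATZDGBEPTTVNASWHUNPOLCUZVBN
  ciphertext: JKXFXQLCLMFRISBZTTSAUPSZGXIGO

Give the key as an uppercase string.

  i= 0: J-I =  1 → B
  i= 1: K-D =  7 → H
  i= 2: X-A = 23 → X
  i= 3: F-T = 12 → M
  i= 4: X-Z = 24 → Y
  i= 5: Q-D = 13 → N
  i= 6: L-G =  5 → F
  i= 7: C-B =  1 → B
  i= 8: L-E =  7 → H
  i= 9: M-P = 23 → X
  i=10: F-T = 12 → M
  i=11: R-T = 24 → Y
  i=12: I-V = 13 → N
  i=13: S-N =  5 → F
  i=14: B-A =  1 → B
  i=15: Z-S =  7 → H
  i=16: T-W = 23 → X
  i=17: T-H = 12 → M
  i=18: S-U = 24 → Y
  i=19: A-N = 13 → N
  i=20: U-P =  5 → F
  i=21: P-O =  1 → B
  i=22: S-L =  7 → H
  i=23: Z-C = 23 → X
  i=24: G-U = 12 → M
  i=25: X-Z = 24 → Y
  i=26: I-V = 13 → N
  i=27: G-B =  5 → F
  i=28: O-N =  1 → B
  shifts repeat with period 7: BHXMYNF

BHXMYNF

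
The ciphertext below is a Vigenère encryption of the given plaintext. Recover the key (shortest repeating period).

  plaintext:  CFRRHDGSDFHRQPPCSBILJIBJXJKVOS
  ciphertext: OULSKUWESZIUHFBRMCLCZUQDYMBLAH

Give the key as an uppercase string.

  i= 0: O-C = 12 → M
  i= 1: U-F = 15 → P
  i= 2: L-R = 20 → U
  i= 3: S-R =  1 → B
  i= 4: K-H =  3 → D
  i= 5: U-D = 17 → R
  i= 6: W-G = 16 → Q
  i= 7: E-S = 12 → M
  i= 8: S-D = 15 → P
  i= 9: Z-F = 20 → U
  i=10: I-H =  1 → B
  i=11: U-R =  3 → D
  i=12: H-Q = 17 → R
  i=13: F-P = 16 → Q
  i=14: B-P = 12 → M
  i=15: R-C = 15 → P
  i=16: M-S = 20 → U
  i=17: C-B =  1 → B
  i=18: L-I =  3 → D
  i=19: C-L = 17 → R
  i=20: Z-J = 16 → Q
  i=21: U-I = 12 → M
  i=22: Q-B = 15 → P
  i=23: D-J = 20 → U
  i=24: Y-X =  1 → B
  i=25: M-J =  3 → D
  i=26: B-K = 17 → R
  i=27: L-V = 16 → Q
  i=28: A-O = 12 → M
  i=29: H-S = 15 → P
  shifts repeat with period 7: MPUBDRQ

MPUBDRQ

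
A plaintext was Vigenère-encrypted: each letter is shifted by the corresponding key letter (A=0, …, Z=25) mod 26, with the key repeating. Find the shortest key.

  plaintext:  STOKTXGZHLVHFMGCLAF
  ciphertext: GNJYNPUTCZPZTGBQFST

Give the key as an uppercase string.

OUVOUS

  i= 0: G-S = 14 → O
  i= 1: N-T = 20 → U
  i= 2: J-O = 21 → V
  i= 3: Y-K = 14 → O
  i= 4: N-T = 20 → U
  i= 5: P-X = 18 → S
  i= 6: U-G = 14 → O
  i= 7: T-Z = 20 → U
  i= 8: C-H = 21 → V
  i= 9: Z-L = 14 → O
  i=10: P-V = 20 → U
  i=11: Z-H = 18 → S
  i=12: T-F = 14 → O
  i=13: G-M = 20 → U
  i=14: B-G = 21 → V
  i=15: Q-C = 14 → O
  i=16: F-L = 20 → U
  i=17: S-A = 18 → S
  i=18: T-F = 14 → O
  shifts repeat with period 6: OUVOUS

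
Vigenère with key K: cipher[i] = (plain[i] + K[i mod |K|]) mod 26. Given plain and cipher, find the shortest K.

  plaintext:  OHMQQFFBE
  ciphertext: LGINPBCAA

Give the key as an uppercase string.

  i= 0: L-O = 23 → X
  i= 1: G-H = 25 → Z
  i= 2: I-M = 22 → W
  i= 3: N-Q = 23 → X
  i= 4: P-Q = 25 → Z
  i= 5: B-F = 22 → W
  i= 6: C-F = 23 → X
  i= 7: A-B = 25 → Z
  i= 8: A-E = 22 → W
  shifts repeat with period 3: XZW

XZW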